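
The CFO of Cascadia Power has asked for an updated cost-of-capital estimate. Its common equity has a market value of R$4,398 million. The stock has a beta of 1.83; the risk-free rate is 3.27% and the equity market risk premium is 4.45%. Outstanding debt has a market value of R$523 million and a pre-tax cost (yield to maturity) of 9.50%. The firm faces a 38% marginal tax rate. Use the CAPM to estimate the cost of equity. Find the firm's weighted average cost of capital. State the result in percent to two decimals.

Cost of equity via CAPM: Re = 3.27% + 1.83 × 4.45% = 11.4135%.
Total capital V = 4398 + 523 = 4921.
Equity: weight = 4398/4921 = 0.8937; cost = 11.4135%.
Debt: weight = 523/4921 = 0.1063; after-tax cost = 9.5% × (1 − 38%) = 5.8900%.
WACC = 0.8937 × 11.4135% + 0.1063 × 5.8900% = 10.8265%.

10.83%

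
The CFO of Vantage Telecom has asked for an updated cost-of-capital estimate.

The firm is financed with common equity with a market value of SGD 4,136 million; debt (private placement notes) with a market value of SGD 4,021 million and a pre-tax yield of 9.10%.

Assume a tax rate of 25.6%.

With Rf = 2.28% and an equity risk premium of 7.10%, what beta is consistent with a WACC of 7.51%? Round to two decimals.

0.84

Total capital V = 4136 + 4021 = 8157.
Equity weight = 4136/8157 = 0.5070.
Private placement notes weight = 4021/8157 = 0.4930.
Debt contribution = 0.4930 × 9.1% × (1 − 25.6%) = 3.3375%.
Required equity contribution = 7.51% − 3.3375% = 4.1725%  ⇒  Re = 8.2290%.
CAPM: 8.2290% = 2.28% + β × 7.1%  ⇒  β = 0.8379.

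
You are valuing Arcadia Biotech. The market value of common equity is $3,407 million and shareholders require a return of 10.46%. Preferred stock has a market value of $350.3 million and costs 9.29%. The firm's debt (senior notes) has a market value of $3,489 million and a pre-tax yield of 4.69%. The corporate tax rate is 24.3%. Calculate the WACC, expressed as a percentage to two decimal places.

Total capital V = 3407 + 350.3 + 3489 = 7246.3.
Equity: weight = 3407/7246.3 = 0.4702; cost = 10.46%.
Preferred: weight = 350.3/7246.3 = 0.0483; cost = 9.29%.
Senior notes: weight = 3489/7246.3 = 0.4815; after-tax cost = 4.69% × (1 − 24.3%) = 3.5503%.
WACC = 0.4702 × 10.4600% + 0.0483 × 9.2900% + 0.4815 × 3.5503% = 7.0765%.

7.08%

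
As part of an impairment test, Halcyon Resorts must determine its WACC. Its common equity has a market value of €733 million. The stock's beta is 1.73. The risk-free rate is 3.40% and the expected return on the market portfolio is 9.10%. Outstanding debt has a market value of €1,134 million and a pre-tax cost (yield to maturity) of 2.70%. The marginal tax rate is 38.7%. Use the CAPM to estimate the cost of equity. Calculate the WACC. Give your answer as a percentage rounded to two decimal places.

6.21%

Market risk premium = 9.1% − 3.4% = 5.7%.
Cost of equity via CAPM: Re = 3.4% + 1.73 × 5.7% = 13.2610%.
Total capital V = 733 + 1134 = 1867.
Equity: weight = 733/1867 = 0.3926; cost = 13.261%.
Debt: weight = 1134/1867 = 0.6074; after-tax cost = 2.7% × (1 − 38.7%) = 1.6551%.
WACC = 0.3926 × 13.2610% + 0.6074 × 1.6551% = 6.2117%.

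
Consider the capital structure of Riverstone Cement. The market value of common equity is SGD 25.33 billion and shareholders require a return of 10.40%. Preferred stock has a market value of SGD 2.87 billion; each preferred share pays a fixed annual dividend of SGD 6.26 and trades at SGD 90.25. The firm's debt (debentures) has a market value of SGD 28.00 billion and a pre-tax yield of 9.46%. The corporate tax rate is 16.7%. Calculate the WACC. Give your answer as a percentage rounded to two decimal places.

8.97%

Cost of preferred: Rp = 6.26 / 90.25 = 6.9363%.
Total capital V = 25.33 + 2.87 + 28 = 56.2.
Equity: weight = 25.33/56.2 = 0.4507; cost = 10.4%.
Preferred: weight = 2.87/56.2 = 0.0511; cost = 6.9363%.
Debentures: weight = 28/56.2 = 0.4982; after-tax cost = 9.46% × (1 − 16.7%) = 7.8802%.
WACC = 0.4507 × 10.4000% + 0.0511 × 6.9363% + 0.4982 × 7.8802% = 8.9677%.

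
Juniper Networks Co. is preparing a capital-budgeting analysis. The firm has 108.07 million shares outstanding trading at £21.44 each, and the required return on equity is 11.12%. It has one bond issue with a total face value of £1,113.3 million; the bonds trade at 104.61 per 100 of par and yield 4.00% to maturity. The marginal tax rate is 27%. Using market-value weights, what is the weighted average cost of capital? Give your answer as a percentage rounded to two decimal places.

8.38%

Market value of equity E = 21.44 × 108.07m = 2317.0208m. Market value of debt D = 1113.3m × 104.61/100 = 1164.62313m.
Total capital V = 2317.0208 + 1164.62313 = 3481.64393.
Equity: weight = 2317.0208/3481.64393 = 0.6655; cost = 11.12%.
Bonds outstanding: weight = 1164.62313/3481.64393 = 0.3345; after-tax cost = 4% × (1 − 27%) = 2.9200%.
WACC = 0.6655 × 11.1200% + 0.3345 × 2.9200% = 8.3771%.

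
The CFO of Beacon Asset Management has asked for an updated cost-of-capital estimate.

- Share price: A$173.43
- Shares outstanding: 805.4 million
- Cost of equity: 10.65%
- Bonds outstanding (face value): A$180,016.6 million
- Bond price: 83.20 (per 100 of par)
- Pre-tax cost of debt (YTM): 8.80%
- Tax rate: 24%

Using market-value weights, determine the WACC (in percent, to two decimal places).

Market value of equity E = 173.43 × 805.4m = 139680.522m. Market value of debt D = 180016.6m × 83.2/100 = 149773.8112m.
Total capital V = 139680.522 + 149773.8112 = 289454.3332.
Equity: weight = 139680.522/289454.3332 = 0.4826; cost = 10.65%.
Bonds outstanding: weight = 149773.8112/289454.3332 = 0.5174; after-tax cost = 8.8% × (1 − 24%) = 6.6880%.
WACC = 0.4826 × 10.6500% + 0.5174 × 6.6880% = 8.5999%.

8.60%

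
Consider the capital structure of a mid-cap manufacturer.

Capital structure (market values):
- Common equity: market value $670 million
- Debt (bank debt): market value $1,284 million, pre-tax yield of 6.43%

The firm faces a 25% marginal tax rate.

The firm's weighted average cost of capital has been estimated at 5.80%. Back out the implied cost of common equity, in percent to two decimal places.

7.67%

Total capital V = 670 + 1284 = 1954.
Equity weight = 670/1954 = 0.3429.
Bank debt weight = 1284/1954 = 0.6571.
Debt contribution = 0.6571 × 6.43% × (1 − 25%) = 3.1689%.
Required equity contribution = 5.8% − 3.1689% = 2.6311%.
Re = 2.6311% / 0.3429 = 7.6733%.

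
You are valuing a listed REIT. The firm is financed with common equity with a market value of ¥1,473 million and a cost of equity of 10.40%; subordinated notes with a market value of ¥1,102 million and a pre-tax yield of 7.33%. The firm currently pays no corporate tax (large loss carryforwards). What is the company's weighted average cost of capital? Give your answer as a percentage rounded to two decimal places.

Total capital V = 1473 + 1102 = 2575.
Equity: weight = 1473/2575 = 0.5720; cost = 10.4%.
Subordinated notes: weight = 1102/2575 = 0.4280; after-tax cost = 7.33% × (1 − 0%) = 7.3300%.
WACC = 0.5720 × 10.4000% + 0.4280 × 7.3300% = 9.0862%.

9.09%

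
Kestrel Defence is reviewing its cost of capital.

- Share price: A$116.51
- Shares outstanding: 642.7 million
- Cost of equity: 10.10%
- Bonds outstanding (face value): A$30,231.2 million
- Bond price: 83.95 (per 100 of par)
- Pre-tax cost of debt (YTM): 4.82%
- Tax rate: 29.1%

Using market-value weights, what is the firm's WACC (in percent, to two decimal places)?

Market value of equity E = 116.51 × 642.7m = 74880.977m. Market value of debt D = 30231.2m × 83.95/100 = 25379.0924m.
Total capital V = 74880.977 + 25379.0924 = 100260.0694.
Equity: weight = 74880.977/100260.0694 = 0.7469; cost = 10.1%.
Bonds outstanding: weight = 25379.0924/100260.0694 = 0.2531; after-tax cost = 4.82% × (1 − 29.1%) = 3.4174%.
WACC = 0.7469 × 10.1000% + 0.2531 × 3.4174% = 8.4084%.

8.41%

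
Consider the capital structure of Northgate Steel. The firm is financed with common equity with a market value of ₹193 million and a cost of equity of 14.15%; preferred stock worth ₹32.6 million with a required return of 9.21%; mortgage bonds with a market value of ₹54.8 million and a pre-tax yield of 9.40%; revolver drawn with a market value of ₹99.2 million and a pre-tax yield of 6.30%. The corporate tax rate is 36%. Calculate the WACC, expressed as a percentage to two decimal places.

9.91%

Total capital V = 193 + 32.6 + 54.8 + 99.2 = 379.6.
Equity: weight = 193/379.6 = 0.5084; cost = 14.15%.
Preferred: weight = 32.6/379.6 = 0.0859; cost = 9.21%.
Mortgage bonds: weight = 54.8/379.6 = 0.1444; after-tax cost = 9.4% × (1 − 36%) = 6.0160%.
Revolver drawn: weight = 99.2/379.6 = 0.2613; after-tax cost = 6.3% × (1 − 36%) = 4.0320%.
WACC = 0.5084 × 14.1500% + 0.0859 × 9.2100% + 0.1444 × 6.0160% + 0.2613 × 4.0320% = 9.9074%.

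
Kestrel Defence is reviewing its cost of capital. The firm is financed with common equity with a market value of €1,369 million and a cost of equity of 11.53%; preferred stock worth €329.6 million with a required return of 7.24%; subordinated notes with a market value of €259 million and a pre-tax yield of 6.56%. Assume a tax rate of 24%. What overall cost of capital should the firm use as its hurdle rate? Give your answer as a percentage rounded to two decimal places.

9.94%

Total capital V = 1369 + 329.6 + 259 = 1957.6.
Equity: weight = 1369/1957.6 = 0.6993; cost = 11.53%.
Preferred: weight = 329.6/1957.6 = 0.1684; cost = 7.24%.
Subordinated notes: weight = 259/1957.6 = 0.1323; after-tax cost = 6.56% × (1 − 24%) = 4.9856%.
WACC = 0.6993 × 11.5300% + 0.1684 × 7.2400% + 0.1323 × 4.9856% = 9.9418%.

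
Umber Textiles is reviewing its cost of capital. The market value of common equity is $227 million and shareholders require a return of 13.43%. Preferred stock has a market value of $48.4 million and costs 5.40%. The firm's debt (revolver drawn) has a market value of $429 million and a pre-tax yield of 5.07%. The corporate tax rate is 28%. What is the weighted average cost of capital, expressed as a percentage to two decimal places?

6.92%

Total capital V = 227 + 48.4 + 429 = 704.4.
Equity: weight = 227/704.4 = 0.3223; cost = 13.43%.
Preferred: weight = 48.4/704.4 = 0.0687; cost = 5.4%.
Revolver drawn: weight = 429/704.4 = 0.6090; after-tax cost = 5.07% × (1 − 28%) = 3.6504%.
WACC = 0.3223 × 13.4300% + 0.0687 × 5.4000% + 0.6090 × 3.6504% = 6.9222%.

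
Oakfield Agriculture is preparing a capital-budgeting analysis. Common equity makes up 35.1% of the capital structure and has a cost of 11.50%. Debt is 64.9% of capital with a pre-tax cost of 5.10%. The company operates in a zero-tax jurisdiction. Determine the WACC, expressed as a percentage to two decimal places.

After-tax cost of debt = 5.1% × (1 − 0%) = 5.1000%.
WACC = 0.351 × 11.5000% + 0.649 × 5.1000% = 7.3464%.

7.35%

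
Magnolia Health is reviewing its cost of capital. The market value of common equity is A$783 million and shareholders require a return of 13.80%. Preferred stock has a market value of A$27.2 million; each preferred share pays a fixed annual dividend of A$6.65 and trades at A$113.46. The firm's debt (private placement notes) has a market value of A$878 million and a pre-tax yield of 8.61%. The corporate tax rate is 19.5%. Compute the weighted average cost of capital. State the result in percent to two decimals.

Cost of preferred: Rp = 6.65 / 113.46 = 5.8611%.
Total capital V = 783 + 27.2 + 878 = 1688.2.
Equity: weight = 783/1688.2 = 0.4638; cost = 13.8%.
Preferred: weight = 27.2/1688.2 = 0.0161; cost = 5.8611%.
Private placement notes: weight = 878/1688.2 = 0.5201; after-tax cost = 8.61% × (1 − 19.5%) = 6.9310%.
WACC = 0.4638 × 13.8000% + 0.0161 × 5.8611% + 0.5201 × 6.9310% = 10.0997%.

10.10%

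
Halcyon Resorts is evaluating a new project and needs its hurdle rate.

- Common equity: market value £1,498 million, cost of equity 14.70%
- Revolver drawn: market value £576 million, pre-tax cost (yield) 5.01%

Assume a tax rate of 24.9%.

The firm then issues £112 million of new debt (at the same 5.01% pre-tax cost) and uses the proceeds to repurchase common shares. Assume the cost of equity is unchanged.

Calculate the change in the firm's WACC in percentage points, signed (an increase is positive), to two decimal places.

-0.59 pp

Current WACC:
Total capital V = 1498 + 576 = 2074.
Equity: weight = 1498/2074 = 0.7223; cost = 14.7%.
Revolver drawn: weight = 576/2074 = 0.2777; after-tax cost = 5.01% × (1 − 24.9%) = 3.7625%.
WACC = 0.7223 × 14.7000% + 0.2777 × 3.7625% = 11.6624%.
After the change:
Total capital V = 1386 + 688 = 2074.
Equity: weight = 1386/2074 = 0.6683; cost = 14.7%.
Revolver drawn: weight = 688/2074 = 0.3317; after-tax cost = 5.01% × (1 − 24.9%) = 3.7625%.
WACC = 0.6683 × 14.7000% + 0.3317 × 3.7625% = 11.0717%.
Change in WACC = 11.0717% − 11.6624% = -0.5906 pp.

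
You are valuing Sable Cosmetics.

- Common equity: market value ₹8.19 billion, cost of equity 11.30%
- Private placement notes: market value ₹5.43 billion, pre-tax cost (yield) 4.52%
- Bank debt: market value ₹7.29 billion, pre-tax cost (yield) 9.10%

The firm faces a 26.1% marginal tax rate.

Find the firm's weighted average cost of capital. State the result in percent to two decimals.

7.64%

Total capital V = 8.19 + 5.43 + 7.29 = 20.91.
Equity: weight = 8.19/20.91 = 0.3917; cost = 11.3%.
Private placement notes: weight = 5.43/20.91 = 0.2597; after-tax cost = 4.52% × (1 − 26.1%) = 3.3403%.
Bank debt: weight = 7.29/20.91 = 0.3486; after-tax cost = 9.1% × (1 − 26.1%) = 6.7249%.
WACC = 0.3917 × 11.3000% + 0.2597 × 3.3403% + 0.3486 × 6.7249% = 7.6379%.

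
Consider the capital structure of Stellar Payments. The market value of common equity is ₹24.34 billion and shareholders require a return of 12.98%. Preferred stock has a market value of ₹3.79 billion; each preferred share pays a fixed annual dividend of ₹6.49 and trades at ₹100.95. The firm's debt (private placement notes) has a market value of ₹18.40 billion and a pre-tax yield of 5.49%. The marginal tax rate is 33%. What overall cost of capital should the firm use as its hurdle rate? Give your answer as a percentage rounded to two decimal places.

Cost of preferred: Rp = 6.49 / 100.95 = 6.4289%.
Total capital V = 24.34 + 3.79 + 18.4 = 46.53.
Equity: weight = 24.34/46.53 = 0.5231; cost = 12.98%.
Preferred: weight = 3.79/46.53 = 0.0815; cost = 6.4289%.
Private placement notes: weight = 18.4/46.53 = 0.3954; after-tax cost = 5.49% × (1 − 33%) = 3.6783%.
WACC = 0.5231 × 12.9800% + 0.0815 × 6.4289% + 0.3954 × 3.6783% = 8.7681%.

8.77%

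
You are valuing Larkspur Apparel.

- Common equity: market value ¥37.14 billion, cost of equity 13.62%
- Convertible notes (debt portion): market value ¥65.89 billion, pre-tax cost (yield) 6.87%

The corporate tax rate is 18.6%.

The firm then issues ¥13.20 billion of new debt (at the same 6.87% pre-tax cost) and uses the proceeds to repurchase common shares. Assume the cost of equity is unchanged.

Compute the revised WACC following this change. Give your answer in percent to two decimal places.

After the change:
Total capital V = 23.94 + 79.09 = 103.03.
Equity: weight = 23.94/103.03 = 0.2324; cost = 13.62%.
Convertible notes (debt portion): weight = 79.09/103.03 = 0.7676; after-tax cost = 6.87% × (1 − 18.6%) = 5.5922%.
WACC = 0.2324 × 13.6200% + 0.7676 × 5.5922% = 7.4575%.

7.46%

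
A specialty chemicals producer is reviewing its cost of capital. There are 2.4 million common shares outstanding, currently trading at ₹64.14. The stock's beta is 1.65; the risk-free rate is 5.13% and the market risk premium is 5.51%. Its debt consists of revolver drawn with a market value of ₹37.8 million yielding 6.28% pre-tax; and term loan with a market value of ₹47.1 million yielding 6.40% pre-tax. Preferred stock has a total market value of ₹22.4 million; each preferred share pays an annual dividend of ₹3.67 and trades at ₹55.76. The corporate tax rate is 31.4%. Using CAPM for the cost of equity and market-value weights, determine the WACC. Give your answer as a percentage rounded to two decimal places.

10.36%

Cost of equity via CAPM: Re = 5.13% + 1.65 × 5.51% = 14.2215%.
Cost of preferred: Rp = 3.67 / 55.76 = 6.5818%.
Market value of equity E = 64.14 × 2.4m = 153.936m.
Total capital V = 153.936 + 22.4 + 37.8 + 47.1 = 261.236.
Equity: weight = 153.936/261.236 = 0.5893; cost = 14.2215%.
Preferred: weight = 22.4/261.236 = 0.0857; cost = 6.5818%.
Revolver drawn: weight = 37.8/261.236 = 0.1447; after-tax cost = 6.28% × (1 − 31.4%) = 4.3081%.
Term loan: weight = 47.1/261.236 = 0.1803; after-tax cost = 6.4% × (1 − 31.4%) = 4.3904%.
WACC = 0.5893 × 14.2215% + 0.0857 × 6.5818% + 0.1447 × 4.3081% + 0.1803 × 4.3904% = 10.3595%.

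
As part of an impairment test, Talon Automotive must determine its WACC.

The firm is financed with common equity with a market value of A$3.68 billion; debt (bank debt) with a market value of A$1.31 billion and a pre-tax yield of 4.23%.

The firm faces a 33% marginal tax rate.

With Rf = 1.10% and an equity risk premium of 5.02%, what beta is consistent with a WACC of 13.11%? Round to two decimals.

3.12

Total capital V = 3.68 + 1.31 = 4.99.
Equity weight = 3.68/4.99 = 0.7375.
Bank debt weight = 1.31/4.99 = 0.2625.
Debt contribution = 0.2625 × 4.23% × (1 − 33%) = 0.7440%.
Required equity contribution = 13.11% − 0.7440% = 12.3660%  ⇒  Re = 16.7680%.
CAPM: 16.7680% = 1.1% + β × 5.02%  ⇒  β = 3.1211.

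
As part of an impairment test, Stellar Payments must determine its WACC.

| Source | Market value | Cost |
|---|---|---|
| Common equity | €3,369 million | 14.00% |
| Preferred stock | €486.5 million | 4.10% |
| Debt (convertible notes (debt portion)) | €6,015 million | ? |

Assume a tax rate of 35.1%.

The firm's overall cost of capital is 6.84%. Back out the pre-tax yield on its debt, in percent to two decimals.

4.70%

Total capital V = 3369 + 486.5 + 6015 = 9870.5.
Equity weight = 3369/9870.5 = 0.3413.
Preferred weight = 486.5/9870.5 = 0.0493.
Convertible notes (debt portion) weight = 6015/9870.5 = 0.6094.
Equity contribution = 0.3413 × 14% = 4.7785%.
Preferred contribution = 0.0493 × 4.1% = 0.2021%.
Remaining for debt = 6.84% − 4.9806% = 1.8594%.
Rd × (1 − 35.1%) × 0.6094 = 1.8594%  ⇒  Rd = 4.7015%.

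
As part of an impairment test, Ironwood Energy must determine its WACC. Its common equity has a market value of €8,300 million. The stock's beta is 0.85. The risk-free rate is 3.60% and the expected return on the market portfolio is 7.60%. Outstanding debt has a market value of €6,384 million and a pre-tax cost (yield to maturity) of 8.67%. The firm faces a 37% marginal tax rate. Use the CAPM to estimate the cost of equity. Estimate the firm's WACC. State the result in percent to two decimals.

Market risk premium = 7.6% − 3.6% = 4.0%.
Cost of equity via CAPM: Re = 3.6% + 0.85 × 4.0% = 7.0000%.
Total capital V = 8300 + 6384 = 14684.
Equity: weight = 8300/14684 = 0.5652; cost = 7%.
Debt: weight = 6384/14684 = 0.4348; after-tax cost = 8.67% × (1 − 37%) = 5.4621%.
WACC = 0.5652 × 7.0000% + 0.4348 × 5.4621% = 6.3314%.

6.33%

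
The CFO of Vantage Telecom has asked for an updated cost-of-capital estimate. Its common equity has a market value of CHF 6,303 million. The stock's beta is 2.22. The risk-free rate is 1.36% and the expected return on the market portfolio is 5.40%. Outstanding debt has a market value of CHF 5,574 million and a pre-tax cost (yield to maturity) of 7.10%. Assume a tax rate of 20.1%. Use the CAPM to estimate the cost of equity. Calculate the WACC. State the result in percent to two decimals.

8.14%

Market risk premium = 5.4% − 1.36% = 4.04%.
Cost of equity via CAPM: Re = 1.36% + 2.22 × 4.04% = 10.3288%.
Total capital V = 6303 + 5574 = 11877.
Equity: weight = 6303/11877 = 0.5307; cost = 10.3288%.
Debt: weight = 5574/11877 = 0.4693; after-tax cost = 7.1% × (1 − 20.1%) = 5.6729%.
WACC = 0.5307 × 10.3288% + 0.4693 × 5.6729% = 8.1437%.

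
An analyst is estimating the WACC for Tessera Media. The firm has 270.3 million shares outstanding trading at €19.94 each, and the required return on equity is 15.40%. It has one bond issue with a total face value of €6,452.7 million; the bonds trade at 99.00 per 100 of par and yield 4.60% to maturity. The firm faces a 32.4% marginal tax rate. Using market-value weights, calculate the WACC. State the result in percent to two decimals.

8.73%

Market value of equity E = 19.94 × 270.3m = 5389.782m. Market value of debt D = 6452.7m × 99.0/100 = 6388.173m.
Total capital V = 5389.782 + 6388.173 = 11777.955.
Equity: weight = 5389.782/11777.955 = 0.4576; cost = 15.4%.
Bonds outstanding: weight = 6388.173/11777.955 = 0.5424; after-tax cost = 4.6% × (1 − 32.4%) = 3.1096%.
WACC = 0.4576 × 15.4000% + 0.5424 × 3.1096% = 8.7339%.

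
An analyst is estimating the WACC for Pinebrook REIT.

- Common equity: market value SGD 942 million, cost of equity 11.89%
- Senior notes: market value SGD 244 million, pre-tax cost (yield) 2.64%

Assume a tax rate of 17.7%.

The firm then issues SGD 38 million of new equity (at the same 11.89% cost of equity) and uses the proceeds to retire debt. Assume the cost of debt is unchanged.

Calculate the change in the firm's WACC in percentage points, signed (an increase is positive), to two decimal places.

+0.31 pp

Current WACC:
Total capital V = 942 + 244 = 1186.
Equity: weight = 942/1186 = 0.7943; cost = 11.89%.
Senior notes: weight = 244/1186 = 0.2057; after-tax cost = 2.64% × (1 − 17.7%) = 2.1727%.
WACC = 0.7943 × 11.8900% + 0.2057 × 2.1727% = 9.8908%.
After the change:
Total capital V = 980 + 206 = 1186.
Equity: weight = 980/1186 = 0.8263; cost = 11.89%.
Senior notes: weight = 206/1186 = 0.1737; after-tax cost = 2.64% × (1 − 17.7%) = 2.1727%.
WACC = 0.8263 × 11.8900% + 0.1737 × 2.1727% = 10.2022%.
Change in WACC = 10.2022% − 9.8908% = 0.3113 pp.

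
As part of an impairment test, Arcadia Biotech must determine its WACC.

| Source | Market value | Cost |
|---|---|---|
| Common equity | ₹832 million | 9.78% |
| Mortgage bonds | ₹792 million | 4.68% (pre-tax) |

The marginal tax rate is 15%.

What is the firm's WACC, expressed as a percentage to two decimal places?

Total capital V = 832 + 792 = 1624.
Equity: weight = 832/1624 = 0.5123; cost = 9.78%.
Mortgage bonds: weight = 792/1624 = 0.4877; after-tax cost = 4.68% × (1 − 15%) = 3.9780%.
WACC = 0.5123 × 9.7800% + 0.4877 × 3.9780% = 6.9505%.

6.95%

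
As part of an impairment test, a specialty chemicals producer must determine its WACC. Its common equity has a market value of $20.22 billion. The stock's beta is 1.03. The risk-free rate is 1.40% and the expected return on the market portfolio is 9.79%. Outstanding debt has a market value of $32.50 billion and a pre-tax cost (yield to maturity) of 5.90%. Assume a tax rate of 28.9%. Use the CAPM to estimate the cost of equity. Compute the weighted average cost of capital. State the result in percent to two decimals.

6.44%

Market risk premium = 9.79% − 1.4% = 8.39%.
Cost of equity via CAPM: Re = 1.4% + 1.03 × 8.39% = 10.0417%.
Total capital V = 20.22 + 32.5 = 52.72.
Equity: weight = 20.22/52.72 = 0.3835; cost = 10.0417%.
Debt: weight = 32.5/52.72 = 0.6165; after-tax cost = 5.9% × (1 − 28.9%) = 4.1949%.
WACC = 0.3835 × 10.0417% + 0.6165 × 4.1949% = 6.4374%.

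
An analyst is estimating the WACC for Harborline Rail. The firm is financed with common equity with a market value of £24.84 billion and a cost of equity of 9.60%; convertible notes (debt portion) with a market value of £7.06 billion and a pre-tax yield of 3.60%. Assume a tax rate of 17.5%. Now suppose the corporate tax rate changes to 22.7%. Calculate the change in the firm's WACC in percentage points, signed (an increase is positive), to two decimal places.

Current WACC:
Total capital V = 24.84 + 7.06 = 31.9.
Equity: weight = 24.84/31.9 = 0.7787; cost = 9.6%.
Convertible notes (debt portion): weight = 7.06/31.9 = 0.2213; after-tax cost = 3.6% × (1 − 17.5%) = 2.9700%.
WACC = 0.7787 × 9.6000% + 0.2213 × 2.9700% = 8.1327%.
After the change:
Total capital V = 24.84 + 7.06 = 31.9.
Equity: weight = 24.84/31.9 = 0.7787; cost = 9.6%.
Convertible notes (debt portion): weight = 7.06/31.9 = 0.2213; after-tax cost = 3.6% × (1 − 22.7%) = 2.7828%.
WACC = 0.7787 × 9.6000% + 0.2213 × 2.7828% = 8.0912%.
Change in WACC = 8.0912% − 8.1327% = -0.0414 pp.

-0.04 pp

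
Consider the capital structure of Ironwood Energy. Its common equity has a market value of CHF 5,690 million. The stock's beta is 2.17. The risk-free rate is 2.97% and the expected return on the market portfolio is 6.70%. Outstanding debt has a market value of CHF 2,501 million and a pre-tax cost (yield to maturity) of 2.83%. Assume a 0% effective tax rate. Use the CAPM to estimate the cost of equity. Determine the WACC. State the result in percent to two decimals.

Market risk premium = 6.7% − 2.97% = 3.73%.
Cost of equity via CAPM: Re = 2.97% + 2.17 × 3.73% = 11.0641%.
Total capital V = 5690 + 2501 = 8191.
Equity: weight = 5690/8191 = 0.6947; cost = 11.0641%.
Debt: weight = 2501/8191 = 0.3053; after-tax cost = 2.83% × (1 − 0%) = 2.8300%.
WACC = 0.6947 × 11.0641% + 0.3053 × 2.8300% = 8.5499%.

8.55%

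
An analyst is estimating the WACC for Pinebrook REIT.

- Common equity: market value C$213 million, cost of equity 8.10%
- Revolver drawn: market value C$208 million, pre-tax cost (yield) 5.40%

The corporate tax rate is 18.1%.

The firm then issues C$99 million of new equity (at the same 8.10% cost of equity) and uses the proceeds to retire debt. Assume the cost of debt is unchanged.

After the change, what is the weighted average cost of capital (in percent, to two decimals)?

7.15%

After the change:
Total capital V = 312 + 109 = 421.
Equity: weight = 312/421 = 0.7411; cost = 8.1%.
Revolver drawn: weight = 109/421 = 0.2589; after-tax cost = 5.4% × (1 − 18.1%) = 4.4226%.
WACC = 0.7411 × 8.1000% + 0.2589 × 4.4226% = 7.1479%.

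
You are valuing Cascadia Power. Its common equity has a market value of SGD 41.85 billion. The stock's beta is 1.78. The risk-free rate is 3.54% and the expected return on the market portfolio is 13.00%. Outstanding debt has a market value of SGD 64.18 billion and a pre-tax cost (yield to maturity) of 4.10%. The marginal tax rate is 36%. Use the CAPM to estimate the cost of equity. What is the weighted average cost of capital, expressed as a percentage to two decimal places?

9.63%

Market risk premium = 13.0% − 3.54% = 9.46%.
Cost of equity via CAPM: Re = 3.54% + 1.78 × 9.46% = 20.3788%.
Total capital V = 41.85 + 64.18 = 106.03.
Equity: weight = 41.85/106.03 = 0.3947; cost = 20.3788%.
Debt: weight = 64.18/106.03 = 0.6053; after-tax cost = 4.1% × (1 − 36%) = 2.6240%.
WACC = 0.3947 × 20.3788% + 0.6053 × 2.6240% = 9.6318%.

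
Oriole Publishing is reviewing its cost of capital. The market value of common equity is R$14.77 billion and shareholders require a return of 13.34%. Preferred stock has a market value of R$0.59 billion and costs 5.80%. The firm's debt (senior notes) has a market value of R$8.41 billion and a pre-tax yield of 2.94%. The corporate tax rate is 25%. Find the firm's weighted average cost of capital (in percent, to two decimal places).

9.21%

Total capital V = 14.77 + 0.59 + 8.41 = 23.77.
Equity: weight = 14.77/23.77 = 0.6214; cost = 13.34%.
Preferred: weight = 0.59/23.77 = 0.0248; cost = 5.8%.
Senior notes: weight = 8.41/23.77 = 0.3538; after-tax cost = 2.94% × (1 − 25%) = 2.2050%.
WACC = 0.6214 × 13.3400% + 0.0248 × 5.8000% + 0.3538 × 2.2050% = 9.2132%.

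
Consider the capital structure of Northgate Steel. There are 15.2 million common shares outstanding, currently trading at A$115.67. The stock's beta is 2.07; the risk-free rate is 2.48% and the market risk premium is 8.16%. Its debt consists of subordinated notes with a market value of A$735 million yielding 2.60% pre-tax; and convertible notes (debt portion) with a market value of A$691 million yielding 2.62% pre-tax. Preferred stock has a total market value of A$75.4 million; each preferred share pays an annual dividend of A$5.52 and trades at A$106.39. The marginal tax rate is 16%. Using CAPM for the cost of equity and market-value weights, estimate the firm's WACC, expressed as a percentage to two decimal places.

Cost of equity via CAPM: Re = 2.48% + 2.07 × 8.16% = 19.3712%.
Cost of preferred: Rp = 5.52 / 106.39 = 5.1885%.
Market value of equity E = 115.67 × 15.2m = 1758.184m.
Total capital V = 1758.184 + 75.4 + 735 + 691 = 3259.584.
Equity: weight = 1758.184/3259.584 = 0.5394; cost = 19.3712%.
Preferred: weight = 75.4/3259.584 = 0.0231; cost = 5.1885%.
Subordinated notes: weight = 735/3259.584 = 0.2255; after-tax cost = 2.6% × (1 − 16%) = 2.1840%.
Convertible notes (debt portion): weight = 691/3259.584 = 0.2120; after-tax cost = 2.62% × (1 − 16%) = 2.2008%.
WACC = 0.5394 × 19.3712% + 0.0231 × 5.1885% + 0.2255 × 2.1840% + 0.2120 × 2.2008% = 11.5276%.

11.53%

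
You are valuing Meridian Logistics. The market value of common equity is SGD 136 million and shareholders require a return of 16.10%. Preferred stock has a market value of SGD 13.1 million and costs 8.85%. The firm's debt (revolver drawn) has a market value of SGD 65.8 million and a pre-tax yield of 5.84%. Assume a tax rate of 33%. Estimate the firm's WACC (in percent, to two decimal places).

Total capital V = 136 + 13.1 + 65.8 = 214.9.
Equity: weight = 136/214.9 = 0.6329; cost = 16.1%.
Preferred: weight = 13.1/214.9 = 0.0610; cost = 8.85%.
Revolver drawn: weight = 65.8/214.9 = 0.3062; after-tax cost = 5.84% × (1 − 33%) = 3.9128%.
WACC = 0.6329 × 16.1000% + 0.0610 × 8.8500% + 0.3062 × 3.9128% = 11.9265%.

11.93%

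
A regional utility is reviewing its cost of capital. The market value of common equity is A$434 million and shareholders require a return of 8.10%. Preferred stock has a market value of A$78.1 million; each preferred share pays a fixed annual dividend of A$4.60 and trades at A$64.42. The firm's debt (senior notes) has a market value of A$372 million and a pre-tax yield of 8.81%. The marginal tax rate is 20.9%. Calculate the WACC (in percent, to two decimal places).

Cost of preferred: Rp = 4.6 / 64.42 = 7.1406%.
Total capital V = 434 + 78.1 + 372 = 884.1.
Equity: weight = 434/884.1 = 0.4909; cost = 8.1%.
Preferred: weight = 78.1/884.1 = 0.0883; cost = 7.1406%.
Senior notes: weight = 372/884.1 = 0.4208; after-tax cost = 8.81% × (1 − 20.9%) = 6.9687%.
WACC = 0.4909 × 8.1000% + 0.0883 × 7.1406% + 0.4208 × 6.9687% = 7.5392%.

7.54%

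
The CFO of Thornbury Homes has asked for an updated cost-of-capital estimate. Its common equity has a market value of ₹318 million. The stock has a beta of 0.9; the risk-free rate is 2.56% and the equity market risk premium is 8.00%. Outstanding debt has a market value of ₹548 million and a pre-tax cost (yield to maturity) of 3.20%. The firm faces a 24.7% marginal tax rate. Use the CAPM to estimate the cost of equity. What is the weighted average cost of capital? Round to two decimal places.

5.11%

Cost of equity via CAPM: Re = 2.56% + 0.9 × 8.0% = 9.7600%.
Total capital V = 318 + 548 = 866.
Equity: weight = 318/866 = 0.3672; cost = 9.76%.
Debt: weight = 548/866 = 0.6328; after-tax cost = 3.2% × (1 − 24.7%) = 2.4096%.
WACC = 0.3672 × 9.7600% + 0.6328 × 2.4096% = 5.1087%.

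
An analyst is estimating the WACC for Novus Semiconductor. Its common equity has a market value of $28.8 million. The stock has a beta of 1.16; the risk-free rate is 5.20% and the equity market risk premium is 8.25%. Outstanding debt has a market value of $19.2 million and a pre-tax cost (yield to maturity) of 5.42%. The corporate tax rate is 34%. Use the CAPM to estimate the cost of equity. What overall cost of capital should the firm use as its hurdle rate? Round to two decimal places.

10.29%

Cost of equity via CAPM: Re = 5.2% + 1.16 × 8.25% = 14.7700%.
Total capital V = 28.8 + 19.2 = 48.
Equity: weight = 28.8/48 = 0.6000; cost = 14.77%.
Debt: weight = 19.2/48 = 0.4000; after-tax cost = 5.42% × (1 − 34%) = 3.5772%.
WACC = 0.6000 × 14.7700% + 0.4000 × 3.5772% = 10.2929%.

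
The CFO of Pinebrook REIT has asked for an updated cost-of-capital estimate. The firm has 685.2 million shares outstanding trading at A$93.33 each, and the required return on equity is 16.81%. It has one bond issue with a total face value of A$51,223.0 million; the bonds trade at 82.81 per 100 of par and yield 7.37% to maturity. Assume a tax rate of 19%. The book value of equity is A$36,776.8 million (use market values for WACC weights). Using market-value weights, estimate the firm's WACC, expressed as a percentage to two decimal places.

Market value of equity E = 93.33 × 685.2m = 63949.716m. Market value of debt D = 51223m × 82.81/100 = 42417.7663m.
Total capital V = 63949.716 + 42417.7663 = 106367.4823.
Equity: weight = 63949.716/106367.4823 = 0.6012; cost = 16.81%.
Bonds outstanding: weight = 42417.7663/106367.4823 = 0.3988; after-tax cost = 7.37% × (1 − 19%) = 5.9697%.
WACC = 0.6012 × 16.8100% + 0.3988 × 5.9697% = 12.4870%.

12.49%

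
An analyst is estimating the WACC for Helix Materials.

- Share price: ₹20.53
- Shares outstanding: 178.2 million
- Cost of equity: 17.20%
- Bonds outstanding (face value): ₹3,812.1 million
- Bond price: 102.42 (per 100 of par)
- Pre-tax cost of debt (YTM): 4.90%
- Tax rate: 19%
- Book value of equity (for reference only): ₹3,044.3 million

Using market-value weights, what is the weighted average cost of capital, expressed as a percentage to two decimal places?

Market value of equity E = 20.53 × 178.2m = 3658.446m. Market value of debt D = 3812.1m × 102.42/100 = 3904.35282m.
Total capital V = 3658.446 + 3904.35282 = 7562.79882.
Equity: weight = 3658.446/7562.79882 = 0.4837; cost = 17.2%.
Bonds outstanding: weight = 3904.35282/7562.79882 = 0.5163; after-tax cost = 4.9% × (1 − 19%) = 3.9690%.
WACC = 0.4837 × 17.2000% + 0.5163 × 3.9690% = 10.3694%.

10.37%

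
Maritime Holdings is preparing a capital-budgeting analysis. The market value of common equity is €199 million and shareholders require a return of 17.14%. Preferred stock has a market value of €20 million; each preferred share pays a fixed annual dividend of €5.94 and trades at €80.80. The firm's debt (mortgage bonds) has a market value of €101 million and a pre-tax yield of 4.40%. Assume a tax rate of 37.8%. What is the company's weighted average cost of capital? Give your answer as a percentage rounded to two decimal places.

Cost of preferred: Rp = 5.94 / 80.8 = 7.3515%.
Total capital V = 199 + 20 + 101 = 320.
Equity: weight = 199/320 = 0.6219; cost = 17.14%.
Preferred: weight = 20/320 = 0.0625; cost = 7.3515%.
Mortgage bonds: weight = 101/320 = 0.3156; after-tax cost = 4.4% × (1 − 37.8%) = 2.7368%.
WACC = 0.6219 × 17.1400% + 0.0625 × 7.3515% + 0.3156 × 2.7368% = 11.9822%.

11.98%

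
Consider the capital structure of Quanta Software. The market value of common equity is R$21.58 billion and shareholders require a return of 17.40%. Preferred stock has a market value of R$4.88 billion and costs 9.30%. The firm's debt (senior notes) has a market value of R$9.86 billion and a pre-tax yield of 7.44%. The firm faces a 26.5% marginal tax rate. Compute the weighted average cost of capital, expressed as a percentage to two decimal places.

Total capital V = 21.58 + 4.88 + 9.86 = 36.32.
Equity: weight = 21.58/36.32 = 0.5942; cost = 17.4%.
Preferred: weight = 4.88/36.32 = 0.1344; cost = 9.3%.
Senior notes: weight = 9.86/36.32 = 0.2715; after-tax cost = 7.44% × (1 − 26.5%) = 5.4684%.
WACC = 0.5942 × 17.4000% + 0.1344 × 9.3000% + 0.2715 × 5.4684% = 13.0725%.

13.07%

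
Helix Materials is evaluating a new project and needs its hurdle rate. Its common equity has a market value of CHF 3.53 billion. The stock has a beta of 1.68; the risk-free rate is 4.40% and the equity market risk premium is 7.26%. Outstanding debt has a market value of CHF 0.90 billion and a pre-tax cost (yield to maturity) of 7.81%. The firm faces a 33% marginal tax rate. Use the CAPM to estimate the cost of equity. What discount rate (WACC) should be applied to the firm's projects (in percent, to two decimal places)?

Cost of equity via CAPM: Re = 4.4% + 1.68 × 7.26% = 16.5968%.
Total capital V = 3.53 + 0.9 = 4.43.
Equity: weight = 3.53/4.43 = 0.7968; cost = 16.5968%.
Debt: weight = 0.9/4.43 = 0.2032; after-tax cost = 7.81% × (1 − 33%) = 5.2327%.
WACC = 0.7968 × 16.5968% + 0.2032 × 5.2327% = 14.2881%.

14.29%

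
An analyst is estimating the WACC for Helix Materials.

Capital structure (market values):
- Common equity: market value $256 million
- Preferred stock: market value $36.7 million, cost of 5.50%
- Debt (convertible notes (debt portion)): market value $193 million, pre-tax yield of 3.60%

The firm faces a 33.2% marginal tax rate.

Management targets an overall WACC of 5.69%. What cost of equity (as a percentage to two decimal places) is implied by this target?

Total capital V = 256 + 36.7 + 193 = 485.7.
Equity weight = 256/485.7 = 0.5271.
Preferred weight = 36.7/485.7 = 0.0756.
Convertible notes (debt portion) weight = 193/485.7 = 0.3974.
Debt contribution = 0.3974 × 3.6% × (1 − 33.2%) = 0.9556%.
Preferred contribution = 0.0756 × 5.5% = 0.4156%.
Required equity contribution = 5.69% − 1.3712% = 4.3188%.
Re = 4.3188% / 0.5271 = 8.1940%.

8.19%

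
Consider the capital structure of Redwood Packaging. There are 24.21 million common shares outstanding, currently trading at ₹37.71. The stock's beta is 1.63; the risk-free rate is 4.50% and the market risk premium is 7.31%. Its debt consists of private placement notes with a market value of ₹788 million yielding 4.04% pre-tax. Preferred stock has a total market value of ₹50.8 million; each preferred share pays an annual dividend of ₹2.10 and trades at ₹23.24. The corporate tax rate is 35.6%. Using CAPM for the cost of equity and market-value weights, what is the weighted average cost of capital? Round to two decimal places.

9.99%

Cost of equity via CAPM: Re = 4.5% + 1.63 × 7.31% = 16.4153%.
Cost of preferred: Rp = 2.1 / 23.24 = 9.0361%.
Market value of equity E = 37.71 × 24.21m = 912.9591m.
Total capital V = 912.9591 + 50.8 + 788 = 1751.7591.
Equity: weight = 912.9591/1751.7591 = 0.5212; cost = 16.4153%.
Preferred: weight = 50.8/1751.7591 = 0.0290; cost = 9.0361%.
Private placement notes: weight = 788/1751.7591 = 0.4498; after-tax cost = 4.04% × (1 − 35.6%) = 2.6018%.
WACC = 0.5212 × 16.4153% + 0.0290 × 9.0361% + 0.4498 × 2.6018% = 9.9875%.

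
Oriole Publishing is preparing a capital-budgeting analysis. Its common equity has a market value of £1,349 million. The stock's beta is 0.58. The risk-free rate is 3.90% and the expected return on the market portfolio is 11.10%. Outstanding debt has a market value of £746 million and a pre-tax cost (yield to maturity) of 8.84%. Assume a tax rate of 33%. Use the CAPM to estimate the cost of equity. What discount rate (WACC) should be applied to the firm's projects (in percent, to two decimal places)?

7.31%

Market risk premium = 11.1% − 3.9% = 7.2%.
Cost of equity via CAPM: Re = 3.9% + 0.58 × 7.2% = 8.0760%.
Total capital V = 1349 + 746 = 2095.
Equity: weight = 1349/2095 = 0.6439; cost = 8.076%.
Debt: weight = 746/2095 = 0.3561; after-tax cost = 8.84% × (1 − 33%) = 5.9228%.
WACC = 0.6439 × 8.0760% + 0.3561 × 5.9228% = 7.3093%.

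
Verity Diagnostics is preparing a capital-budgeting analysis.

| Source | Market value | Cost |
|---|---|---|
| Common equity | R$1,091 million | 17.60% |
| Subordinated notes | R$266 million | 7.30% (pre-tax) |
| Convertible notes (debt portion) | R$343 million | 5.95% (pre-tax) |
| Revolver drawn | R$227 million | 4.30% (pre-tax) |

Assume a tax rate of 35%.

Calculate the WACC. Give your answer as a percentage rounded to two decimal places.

11.64%

Total capital V = 1091 + 266 + 343 + 227 = 1927.
Equity: weight = 1091/1927 = 0.5662; cost = 17.6%.
Subordinated notes: weight = 266/1927 = 0.1380; after-tax cost = 7.3% × (1 − 35%) = 4.7450%.
Convertible notes (debt portion): weight = 343/1927 = 0.1780; after-tax cost = 5.95% × (1 − 35%) = 3.8675%.
Revolver drawn: weight = 227/1927 = 0.1178; after-tax cost = 4.3% × (1 − 35%) = 2.7950%.
WACC = 0.5662 × 17.6000% + 0.1380 × 4.7450% + 0.1780 × 3.8675% + 0.1178 × 2.7950% = 11.6371%.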